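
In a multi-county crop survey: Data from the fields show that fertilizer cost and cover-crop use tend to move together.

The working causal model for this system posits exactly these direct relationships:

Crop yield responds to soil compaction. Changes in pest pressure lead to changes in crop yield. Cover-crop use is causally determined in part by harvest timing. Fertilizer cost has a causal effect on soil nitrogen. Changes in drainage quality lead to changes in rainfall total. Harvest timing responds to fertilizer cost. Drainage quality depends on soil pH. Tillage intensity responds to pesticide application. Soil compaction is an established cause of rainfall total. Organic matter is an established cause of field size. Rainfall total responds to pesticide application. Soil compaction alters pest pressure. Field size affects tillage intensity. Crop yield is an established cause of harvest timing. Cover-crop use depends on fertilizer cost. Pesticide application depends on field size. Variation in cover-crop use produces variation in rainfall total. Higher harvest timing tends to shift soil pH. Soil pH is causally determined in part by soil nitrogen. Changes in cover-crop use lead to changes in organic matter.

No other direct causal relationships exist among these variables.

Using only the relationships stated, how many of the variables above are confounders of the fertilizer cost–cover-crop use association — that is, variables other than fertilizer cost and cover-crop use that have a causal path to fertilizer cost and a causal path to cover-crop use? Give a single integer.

0

No listed variable has a causal path to both fertilizer cost and cover-crop use, so there are no common causes.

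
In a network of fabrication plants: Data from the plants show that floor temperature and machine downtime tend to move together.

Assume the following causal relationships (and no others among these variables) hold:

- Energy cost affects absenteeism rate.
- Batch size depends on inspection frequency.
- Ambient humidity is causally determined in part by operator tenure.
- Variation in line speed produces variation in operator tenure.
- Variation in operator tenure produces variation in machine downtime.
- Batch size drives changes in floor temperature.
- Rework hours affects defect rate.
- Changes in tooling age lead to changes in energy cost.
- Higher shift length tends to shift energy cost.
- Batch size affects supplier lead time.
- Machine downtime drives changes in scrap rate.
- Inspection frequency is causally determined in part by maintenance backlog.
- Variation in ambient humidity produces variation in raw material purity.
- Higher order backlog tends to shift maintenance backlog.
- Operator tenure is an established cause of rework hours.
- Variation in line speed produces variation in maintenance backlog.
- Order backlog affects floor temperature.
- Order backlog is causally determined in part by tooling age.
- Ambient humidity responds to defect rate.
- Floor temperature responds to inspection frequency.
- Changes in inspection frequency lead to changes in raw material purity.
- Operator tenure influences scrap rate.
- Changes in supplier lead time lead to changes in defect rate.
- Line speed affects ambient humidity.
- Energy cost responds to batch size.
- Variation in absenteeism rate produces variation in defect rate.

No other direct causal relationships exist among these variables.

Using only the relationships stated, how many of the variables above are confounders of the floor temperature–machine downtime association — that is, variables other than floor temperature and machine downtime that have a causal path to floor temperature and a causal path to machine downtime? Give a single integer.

1

The common causes are: line speed (to floor temperature via line speed → maintenance backlog → inspection frequency → floor temperature; to machine downtime via line speed → operator tenure → machine downtime).
Every other variable lacks a causal path to at least one of floor temperature and machine downtime.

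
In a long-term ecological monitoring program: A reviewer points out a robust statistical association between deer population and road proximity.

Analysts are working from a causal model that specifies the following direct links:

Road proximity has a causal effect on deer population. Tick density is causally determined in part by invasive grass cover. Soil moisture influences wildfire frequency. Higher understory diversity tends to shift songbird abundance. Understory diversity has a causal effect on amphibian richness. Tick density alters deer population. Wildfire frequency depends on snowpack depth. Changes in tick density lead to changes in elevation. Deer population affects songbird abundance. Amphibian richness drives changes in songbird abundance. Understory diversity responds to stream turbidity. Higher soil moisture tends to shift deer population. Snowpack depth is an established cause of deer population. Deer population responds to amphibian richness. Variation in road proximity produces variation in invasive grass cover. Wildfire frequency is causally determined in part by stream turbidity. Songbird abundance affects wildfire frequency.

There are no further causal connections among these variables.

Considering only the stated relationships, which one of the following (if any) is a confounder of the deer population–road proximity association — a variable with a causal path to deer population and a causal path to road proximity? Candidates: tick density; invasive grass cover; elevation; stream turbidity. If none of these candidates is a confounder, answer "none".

None of the listed candidates has causal paths to both deer population and road proximity in the stated relationships, so none is a common cause.

none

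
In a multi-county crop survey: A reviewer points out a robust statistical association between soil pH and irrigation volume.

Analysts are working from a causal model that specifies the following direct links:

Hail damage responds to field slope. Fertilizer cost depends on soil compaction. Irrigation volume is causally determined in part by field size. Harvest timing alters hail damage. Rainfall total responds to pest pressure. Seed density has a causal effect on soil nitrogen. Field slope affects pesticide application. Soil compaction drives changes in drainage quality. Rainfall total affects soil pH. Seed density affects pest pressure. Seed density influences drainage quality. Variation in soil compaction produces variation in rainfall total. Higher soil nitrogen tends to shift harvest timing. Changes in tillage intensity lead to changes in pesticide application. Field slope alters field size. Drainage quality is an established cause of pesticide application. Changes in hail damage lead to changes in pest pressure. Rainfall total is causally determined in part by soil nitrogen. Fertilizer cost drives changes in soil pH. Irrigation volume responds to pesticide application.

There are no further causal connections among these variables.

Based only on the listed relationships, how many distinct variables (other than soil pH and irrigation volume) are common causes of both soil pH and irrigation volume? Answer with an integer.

3

The common causes are: field slope (to soil pH via field slope → hail damage → pest pressure → rainfall total → soil pH; to irrigation volume via field slope → field size → irrigation volume); seed density (to soil pH via seed density → soil nitrogen → rainfall total → soil pH; to irrigation volume via seed density → drainage quality → pesticide application → irrigation volume); soil compaction (to soil pH via soil compaction → fertilizer cost → soil pH; to irrigation volume via soil compaction → drainage quality → pesticide application → irrigation volume).
Every other variable lacks a causal path to at least one of soil pH and irrigation volume.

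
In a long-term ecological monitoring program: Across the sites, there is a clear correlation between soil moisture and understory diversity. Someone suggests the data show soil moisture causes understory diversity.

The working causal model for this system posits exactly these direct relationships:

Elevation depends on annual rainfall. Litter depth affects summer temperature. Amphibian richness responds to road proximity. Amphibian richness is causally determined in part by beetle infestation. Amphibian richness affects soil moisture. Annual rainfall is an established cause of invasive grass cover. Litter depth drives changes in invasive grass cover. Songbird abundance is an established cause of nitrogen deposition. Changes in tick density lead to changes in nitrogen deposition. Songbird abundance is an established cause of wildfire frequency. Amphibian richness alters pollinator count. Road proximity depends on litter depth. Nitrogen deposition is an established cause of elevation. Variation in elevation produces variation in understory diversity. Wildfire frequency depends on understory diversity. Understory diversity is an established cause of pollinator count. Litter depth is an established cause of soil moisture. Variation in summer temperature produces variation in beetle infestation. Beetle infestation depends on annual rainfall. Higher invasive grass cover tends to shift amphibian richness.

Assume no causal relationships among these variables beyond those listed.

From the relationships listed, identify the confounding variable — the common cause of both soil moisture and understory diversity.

Annual rainfall has a causal path to soil moisture (annual rainfall → beetle infestation → amphibian richness → soil moisture) and a separate causal path to understory diversity (annual rainfall → elevation → understory diversity), so it is a common cause of both.
No stated relationship gives soil moisture a causal route to understory diversity, so the correlation is explained by the shared upstream cause rather than a direct effect.

annual rainfall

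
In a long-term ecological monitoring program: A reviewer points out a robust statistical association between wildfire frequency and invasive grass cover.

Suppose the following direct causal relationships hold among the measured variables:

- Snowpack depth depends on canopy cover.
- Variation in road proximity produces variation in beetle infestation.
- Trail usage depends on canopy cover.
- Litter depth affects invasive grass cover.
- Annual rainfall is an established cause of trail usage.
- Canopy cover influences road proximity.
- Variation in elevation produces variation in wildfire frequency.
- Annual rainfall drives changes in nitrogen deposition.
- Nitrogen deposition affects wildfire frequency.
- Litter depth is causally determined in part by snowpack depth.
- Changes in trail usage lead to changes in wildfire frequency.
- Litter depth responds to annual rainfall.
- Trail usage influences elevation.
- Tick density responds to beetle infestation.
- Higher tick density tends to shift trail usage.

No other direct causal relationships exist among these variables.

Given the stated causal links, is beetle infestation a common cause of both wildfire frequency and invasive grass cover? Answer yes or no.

Beetle infestation has no stated causal path to invasive grass cover. A confounder must cause both variables, so beetle infestation does not qualify.

no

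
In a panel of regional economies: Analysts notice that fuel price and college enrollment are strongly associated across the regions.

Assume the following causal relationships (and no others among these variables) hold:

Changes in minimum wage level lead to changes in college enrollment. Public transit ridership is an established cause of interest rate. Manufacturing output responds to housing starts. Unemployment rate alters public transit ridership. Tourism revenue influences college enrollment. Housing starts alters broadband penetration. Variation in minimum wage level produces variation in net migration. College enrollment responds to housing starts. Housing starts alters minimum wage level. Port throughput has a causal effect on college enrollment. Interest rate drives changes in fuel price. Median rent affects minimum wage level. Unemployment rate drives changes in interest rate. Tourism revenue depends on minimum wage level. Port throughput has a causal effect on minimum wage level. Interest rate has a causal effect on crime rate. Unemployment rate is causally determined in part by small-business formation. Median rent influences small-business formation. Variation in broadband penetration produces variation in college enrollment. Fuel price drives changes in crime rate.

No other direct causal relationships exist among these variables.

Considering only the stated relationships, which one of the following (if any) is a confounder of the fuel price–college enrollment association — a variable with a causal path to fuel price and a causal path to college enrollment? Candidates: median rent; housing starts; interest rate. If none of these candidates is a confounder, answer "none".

Median rent causes fuel price (median rent → small-business formation → unemployment rate → interest rate → fuel price) and also causes college enrollment (median rent → minimum wage level → college enrollment); it is a common cause of both.
Each of the other candidates lacks a causal path to at least one of fuel price and college enrollment, so they do not confound the relationship.

median rent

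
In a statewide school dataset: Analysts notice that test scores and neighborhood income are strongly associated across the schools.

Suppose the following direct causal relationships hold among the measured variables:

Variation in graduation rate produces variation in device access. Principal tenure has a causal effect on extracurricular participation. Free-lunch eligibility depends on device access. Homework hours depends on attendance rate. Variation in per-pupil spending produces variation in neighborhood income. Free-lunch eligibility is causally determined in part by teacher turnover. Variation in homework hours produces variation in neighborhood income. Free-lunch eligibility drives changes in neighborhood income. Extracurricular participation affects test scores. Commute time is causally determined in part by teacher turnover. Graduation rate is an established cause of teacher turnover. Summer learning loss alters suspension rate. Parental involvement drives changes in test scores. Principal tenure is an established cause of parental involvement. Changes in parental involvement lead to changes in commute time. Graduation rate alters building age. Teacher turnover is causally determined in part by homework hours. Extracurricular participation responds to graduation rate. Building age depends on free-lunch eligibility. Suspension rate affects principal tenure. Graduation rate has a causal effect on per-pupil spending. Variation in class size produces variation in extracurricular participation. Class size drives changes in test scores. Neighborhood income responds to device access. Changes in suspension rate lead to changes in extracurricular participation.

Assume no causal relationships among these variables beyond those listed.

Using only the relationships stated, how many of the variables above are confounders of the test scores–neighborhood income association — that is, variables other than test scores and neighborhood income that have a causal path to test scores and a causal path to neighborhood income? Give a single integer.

The common causes are: graduation rate (to test scores via graduation rate → extracurricular participation → test scores; to neighborhood income via graduation rate → per-pupil spending → neighborhood income).
Every other variable lacks a causal path to at least one of test scores and neighborhood income.

1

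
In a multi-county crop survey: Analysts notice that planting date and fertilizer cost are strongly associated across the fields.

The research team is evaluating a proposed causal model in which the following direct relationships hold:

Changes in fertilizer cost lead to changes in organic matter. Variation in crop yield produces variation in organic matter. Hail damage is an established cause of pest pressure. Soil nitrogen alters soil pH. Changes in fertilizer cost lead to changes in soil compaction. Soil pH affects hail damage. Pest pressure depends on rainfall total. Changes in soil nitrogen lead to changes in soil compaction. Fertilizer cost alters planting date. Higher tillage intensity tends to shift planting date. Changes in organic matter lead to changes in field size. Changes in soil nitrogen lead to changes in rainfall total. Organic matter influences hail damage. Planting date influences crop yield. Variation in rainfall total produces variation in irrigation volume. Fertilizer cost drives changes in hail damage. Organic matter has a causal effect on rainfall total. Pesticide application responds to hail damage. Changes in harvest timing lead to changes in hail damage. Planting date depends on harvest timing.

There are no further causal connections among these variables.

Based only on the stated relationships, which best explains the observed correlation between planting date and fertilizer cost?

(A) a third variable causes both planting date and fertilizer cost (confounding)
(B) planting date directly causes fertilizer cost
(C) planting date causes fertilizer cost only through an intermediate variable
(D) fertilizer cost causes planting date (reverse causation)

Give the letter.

The stated link runs fertilizer cost → planting date; planting date has no causal path to fertilizer cost. No variable causes both, so confounding is ruled out. The correlation reflects reverse causation.

D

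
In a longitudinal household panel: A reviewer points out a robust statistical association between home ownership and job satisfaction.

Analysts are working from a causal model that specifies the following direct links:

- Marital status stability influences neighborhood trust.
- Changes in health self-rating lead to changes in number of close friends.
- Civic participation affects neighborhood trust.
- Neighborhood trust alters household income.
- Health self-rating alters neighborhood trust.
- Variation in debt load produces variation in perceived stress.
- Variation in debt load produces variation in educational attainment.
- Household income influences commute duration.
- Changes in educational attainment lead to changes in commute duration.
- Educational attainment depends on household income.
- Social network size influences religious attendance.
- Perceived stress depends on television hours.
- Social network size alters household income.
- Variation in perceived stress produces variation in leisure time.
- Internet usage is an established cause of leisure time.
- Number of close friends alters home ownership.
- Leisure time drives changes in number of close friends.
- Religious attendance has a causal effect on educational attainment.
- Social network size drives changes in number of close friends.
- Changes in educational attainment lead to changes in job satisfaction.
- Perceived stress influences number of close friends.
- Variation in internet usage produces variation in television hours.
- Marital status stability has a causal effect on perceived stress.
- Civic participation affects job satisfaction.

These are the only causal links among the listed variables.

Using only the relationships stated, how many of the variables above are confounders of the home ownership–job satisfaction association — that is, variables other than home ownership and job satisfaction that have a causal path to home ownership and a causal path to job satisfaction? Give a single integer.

4

The common causes are: debt load (to home ownership via debt load → perceived stress → number of close friends → home ownership; to job satisfaction via debt load → educational attainment → job satisfaction); health self-rating (to home ownership via health self-rating → number of close friends → home ownership; to job satisfaction via health self-rating → neighborhood trust → household income → educational attainment → job satisfaction); marital status stability (to home ownership via marital status stability → perceived stress → number of close friends → home ownership; to job satisfaction via marital status stability → neighborhood trust → household income → educational attainment → job satisfaction); social network size (to home ownership via social network size → number of close friends → home ownership; to job satisfaction via social network size → religious attendance → educational attainment → job satisfaction).
Every other variable lacks a causal path to at least one of home ownership and job satisfaction.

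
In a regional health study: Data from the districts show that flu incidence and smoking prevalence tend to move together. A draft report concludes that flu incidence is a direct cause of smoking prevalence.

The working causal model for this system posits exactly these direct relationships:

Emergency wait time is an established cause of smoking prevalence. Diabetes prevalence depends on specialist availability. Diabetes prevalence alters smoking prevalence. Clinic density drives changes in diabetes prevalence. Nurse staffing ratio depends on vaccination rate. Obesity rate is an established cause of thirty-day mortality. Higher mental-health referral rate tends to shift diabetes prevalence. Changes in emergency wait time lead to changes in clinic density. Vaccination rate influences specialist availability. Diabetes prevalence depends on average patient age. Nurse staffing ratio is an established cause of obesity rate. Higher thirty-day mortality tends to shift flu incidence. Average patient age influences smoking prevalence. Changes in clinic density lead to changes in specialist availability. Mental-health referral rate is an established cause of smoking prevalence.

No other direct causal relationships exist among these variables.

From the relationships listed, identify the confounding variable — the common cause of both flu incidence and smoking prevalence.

Vaccination rate has a causal path to flu incidence (vaccination rate → nurse staffing ratio → obesity rate → thirty-day mortality → flu incidence) and a separate causal path to smoking prevalence (vaccination rate → specialist availability → diabetes prevalence → smoking prevalence), so it is a common cause of both.
No stated relationship gives flu incidence a causal route to smoking prevalence, so the correlation is explained by the shared upstream cause rather than a direct effect.

vaccination rate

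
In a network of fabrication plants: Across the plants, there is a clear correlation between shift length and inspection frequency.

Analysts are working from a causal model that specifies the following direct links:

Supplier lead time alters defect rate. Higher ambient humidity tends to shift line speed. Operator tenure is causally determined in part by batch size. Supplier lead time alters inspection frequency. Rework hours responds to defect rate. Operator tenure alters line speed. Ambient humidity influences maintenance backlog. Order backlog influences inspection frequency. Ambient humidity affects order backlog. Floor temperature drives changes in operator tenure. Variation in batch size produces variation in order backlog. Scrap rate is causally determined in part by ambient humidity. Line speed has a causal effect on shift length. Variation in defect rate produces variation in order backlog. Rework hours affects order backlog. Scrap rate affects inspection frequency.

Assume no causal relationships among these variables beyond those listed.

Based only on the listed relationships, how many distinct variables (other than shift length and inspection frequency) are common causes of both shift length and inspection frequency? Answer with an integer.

2

The common causes are: ambient humidity (to shift length via ambient humidity → line speed → shift length; to inspection frequency via ambient humidity → order backlog → inspection frequency); batch size (to shift length via batch size → operator tenure → line speed → shift length; to inspection frequency via batch size → order backlog → inspection frequency).
Every other variable lacks a causal path to at least one of shift length and inspection frequency.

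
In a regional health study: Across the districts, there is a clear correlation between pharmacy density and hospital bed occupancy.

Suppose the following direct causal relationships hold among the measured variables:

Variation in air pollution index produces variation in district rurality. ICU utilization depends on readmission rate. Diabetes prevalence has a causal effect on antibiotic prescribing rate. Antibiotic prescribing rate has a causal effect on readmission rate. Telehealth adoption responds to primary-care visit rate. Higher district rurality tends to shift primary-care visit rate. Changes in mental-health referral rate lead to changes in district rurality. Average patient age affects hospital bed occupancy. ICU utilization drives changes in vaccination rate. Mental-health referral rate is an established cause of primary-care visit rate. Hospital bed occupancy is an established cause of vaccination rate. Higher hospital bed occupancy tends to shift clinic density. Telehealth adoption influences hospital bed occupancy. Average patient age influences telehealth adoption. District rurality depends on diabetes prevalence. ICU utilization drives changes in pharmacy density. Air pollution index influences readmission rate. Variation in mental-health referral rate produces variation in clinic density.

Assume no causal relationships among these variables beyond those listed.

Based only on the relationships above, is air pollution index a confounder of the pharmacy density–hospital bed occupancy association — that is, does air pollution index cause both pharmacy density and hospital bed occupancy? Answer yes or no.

yes

Air pollution index has a causal path to pharmacy density (air pollution index → readmission rate → ICU utilization → pharmacy density) and to hospital bed occupancy (air pollution index → district rurality → primary-care visit rate → telehealth adoption → hospital bed occupancy), so it is a common cause of both — a confounder.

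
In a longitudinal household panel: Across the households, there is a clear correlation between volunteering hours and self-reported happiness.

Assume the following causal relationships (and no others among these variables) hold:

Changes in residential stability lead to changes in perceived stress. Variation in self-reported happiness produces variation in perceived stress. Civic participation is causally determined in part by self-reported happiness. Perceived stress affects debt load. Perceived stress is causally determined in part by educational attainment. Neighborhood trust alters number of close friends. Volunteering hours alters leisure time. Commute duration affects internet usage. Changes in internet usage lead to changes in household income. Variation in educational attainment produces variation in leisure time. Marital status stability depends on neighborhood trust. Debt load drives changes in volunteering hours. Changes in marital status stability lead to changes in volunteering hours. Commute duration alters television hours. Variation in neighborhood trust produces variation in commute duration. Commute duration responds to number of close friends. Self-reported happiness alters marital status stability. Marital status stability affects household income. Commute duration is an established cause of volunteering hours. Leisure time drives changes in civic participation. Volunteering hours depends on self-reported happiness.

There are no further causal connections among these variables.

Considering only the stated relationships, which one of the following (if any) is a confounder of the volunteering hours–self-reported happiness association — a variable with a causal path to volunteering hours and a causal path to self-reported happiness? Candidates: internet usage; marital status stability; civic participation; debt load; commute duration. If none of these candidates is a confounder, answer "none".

None of the listed candidates has causal paths to both volunteering hours and self-reported happiness in the stated relationships, so none is a common cause.

none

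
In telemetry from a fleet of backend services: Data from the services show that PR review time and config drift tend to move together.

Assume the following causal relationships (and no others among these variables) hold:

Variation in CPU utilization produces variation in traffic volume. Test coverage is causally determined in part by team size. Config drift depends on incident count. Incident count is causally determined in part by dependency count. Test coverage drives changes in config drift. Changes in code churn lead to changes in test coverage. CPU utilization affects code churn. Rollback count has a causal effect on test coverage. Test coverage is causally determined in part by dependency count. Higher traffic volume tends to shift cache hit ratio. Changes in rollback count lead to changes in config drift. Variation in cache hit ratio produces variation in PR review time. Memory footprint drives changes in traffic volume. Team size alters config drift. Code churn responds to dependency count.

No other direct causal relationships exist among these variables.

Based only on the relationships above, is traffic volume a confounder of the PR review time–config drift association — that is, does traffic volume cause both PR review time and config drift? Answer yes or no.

Traffic volume has no stated causal path to config drift. A confounder must cause both variables, so traffic volume does not qualify.

no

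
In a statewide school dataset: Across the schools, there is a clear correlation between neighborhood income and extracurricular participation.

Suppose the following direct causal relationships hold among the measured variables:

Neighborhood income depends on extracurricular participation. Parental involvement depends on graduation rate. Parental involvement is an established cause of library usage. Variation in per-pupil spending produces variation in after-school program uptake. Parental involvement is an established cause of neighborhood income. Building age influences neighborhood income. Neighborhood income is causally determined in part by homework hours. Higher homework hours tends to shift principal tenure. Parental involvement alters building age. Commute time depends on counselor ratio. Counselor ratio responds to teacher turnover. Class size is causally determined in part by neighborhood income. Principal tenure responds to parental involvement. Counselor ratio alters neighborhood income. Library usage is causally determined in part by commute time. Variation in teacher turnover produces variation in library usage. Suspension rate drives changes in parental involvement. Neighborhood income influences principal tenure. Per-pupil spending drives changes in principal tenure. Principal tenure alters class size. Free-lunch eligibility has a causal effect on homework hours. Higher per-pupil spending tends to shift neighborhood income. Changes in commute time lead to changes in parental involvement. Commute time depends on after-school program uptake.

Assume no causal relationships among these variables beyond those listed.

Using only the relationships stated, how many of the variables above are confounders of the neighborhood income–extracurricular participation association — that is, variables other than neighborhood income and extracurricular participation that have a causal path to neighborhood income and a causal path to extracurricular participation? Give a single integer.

0

No listed variable has a causal path to both neighborhood income and extracurricular participation, so there are no common causes.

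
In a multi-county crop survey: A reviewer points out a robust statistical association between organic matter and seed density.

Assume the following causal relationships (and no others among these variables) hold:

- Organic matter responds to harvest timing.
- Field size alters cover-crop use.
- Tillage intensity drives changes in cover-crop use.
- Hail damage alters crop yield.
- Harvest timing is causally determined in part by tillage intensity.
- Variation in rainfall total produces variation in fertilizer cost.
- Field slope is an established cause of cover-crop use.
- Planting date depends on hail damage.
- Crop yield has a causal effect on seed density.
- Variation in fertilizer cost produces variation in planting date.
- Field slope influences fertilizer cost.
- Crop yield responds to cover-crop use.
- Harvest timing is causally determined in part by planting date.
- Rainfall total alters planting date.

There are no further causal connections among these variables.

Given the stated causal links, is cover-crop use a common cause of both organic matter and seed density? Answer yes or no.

no

Cover-crop use has no stated causal path to organic matter. A confounder must cause both variables, so cover-crop use does not qualify.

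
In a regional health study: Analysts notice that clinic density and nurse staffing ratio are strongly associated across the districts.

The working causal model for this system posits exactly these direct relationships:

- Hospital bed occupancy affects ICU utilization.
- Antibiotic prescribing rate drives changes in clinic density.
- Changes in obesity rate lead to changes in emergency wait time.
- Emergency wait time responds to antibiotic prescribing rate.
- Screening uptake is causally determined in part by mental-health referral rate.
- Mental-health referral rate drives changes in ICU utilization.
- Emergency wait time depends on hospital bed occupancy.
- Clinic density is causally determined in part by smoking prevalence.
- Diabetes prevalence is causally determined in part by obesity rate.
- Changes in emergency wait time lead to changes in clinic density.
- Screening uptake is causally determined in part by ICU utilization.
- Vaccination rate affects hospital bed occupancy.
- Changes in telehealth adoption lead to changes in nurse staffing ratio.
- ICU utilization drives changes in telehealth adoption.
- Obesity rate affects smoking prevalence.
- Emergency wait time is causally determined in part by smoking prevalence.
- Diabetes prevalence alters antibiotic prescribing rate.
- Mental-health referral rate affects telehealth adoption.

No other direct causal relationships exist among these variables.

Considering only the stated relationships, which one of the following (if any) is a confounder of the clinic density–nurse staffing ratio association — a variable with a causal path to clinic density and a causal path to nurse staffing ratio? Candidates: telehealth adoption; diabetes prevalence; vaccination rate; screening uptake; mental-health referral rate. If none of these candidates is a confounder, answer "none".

vaccination rate

Vaccination rate causes clinic density (vaccination rate → hospital bed occupancy → emergency wait time → clinic density) and also causes nurse staffing ratio (vaccination rate → hospital bed occupancy → ICU utilization → telehealth adoption → nurse staffing ratio); it is a common cause of both.
Each of the other candidates lacks a causal path to at least one of clinic density and nurse staffing ratio, so they do not confound the relationship.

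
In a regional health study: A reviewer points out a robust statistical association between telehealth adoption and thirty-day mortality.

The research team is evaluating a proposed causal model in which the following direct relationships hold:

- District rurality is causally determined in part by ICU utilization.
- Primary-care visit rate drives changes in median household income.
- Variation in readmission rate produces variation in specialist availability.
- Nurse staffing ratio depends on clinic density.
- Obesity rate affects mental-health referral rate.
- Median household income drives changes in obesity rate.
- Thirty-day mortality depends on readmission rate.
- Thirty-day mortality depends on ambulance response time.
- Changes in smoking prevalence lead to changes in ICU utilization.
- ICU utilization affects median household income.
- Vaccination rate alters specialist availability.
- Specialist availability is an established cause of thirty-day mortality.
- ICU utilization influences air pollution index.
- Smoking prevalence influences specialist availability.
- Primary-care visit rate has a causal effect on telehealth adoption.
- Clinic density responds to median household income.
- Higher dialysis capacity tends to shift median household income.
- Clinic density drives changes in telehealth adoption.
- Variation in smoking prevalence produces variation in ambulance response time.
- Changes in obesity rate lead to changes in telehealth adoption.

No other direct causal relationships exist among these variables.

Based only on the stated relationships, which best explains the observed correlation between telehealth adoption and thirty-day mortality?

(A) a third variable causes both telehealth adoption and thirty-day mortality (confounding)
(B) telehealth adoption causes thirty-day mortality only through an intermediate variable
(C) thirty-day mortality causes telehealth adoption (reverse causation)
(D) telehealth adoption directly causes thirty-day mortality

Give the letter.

A

Smoking prevalence causes telehealth adoption (smoking prevalence → ICU utilization → median household income → obesity rate → telehealth adoption) and thirty-day mortality (smoking prevalence → ambulance response time → thirty-day mortality) — a common cause creating the correlation.
There is no stated path from telehealth adoption to thirty-day mortality or from thirty-day mortality to telehealth adoption, so neither direct nor reverse causation applies.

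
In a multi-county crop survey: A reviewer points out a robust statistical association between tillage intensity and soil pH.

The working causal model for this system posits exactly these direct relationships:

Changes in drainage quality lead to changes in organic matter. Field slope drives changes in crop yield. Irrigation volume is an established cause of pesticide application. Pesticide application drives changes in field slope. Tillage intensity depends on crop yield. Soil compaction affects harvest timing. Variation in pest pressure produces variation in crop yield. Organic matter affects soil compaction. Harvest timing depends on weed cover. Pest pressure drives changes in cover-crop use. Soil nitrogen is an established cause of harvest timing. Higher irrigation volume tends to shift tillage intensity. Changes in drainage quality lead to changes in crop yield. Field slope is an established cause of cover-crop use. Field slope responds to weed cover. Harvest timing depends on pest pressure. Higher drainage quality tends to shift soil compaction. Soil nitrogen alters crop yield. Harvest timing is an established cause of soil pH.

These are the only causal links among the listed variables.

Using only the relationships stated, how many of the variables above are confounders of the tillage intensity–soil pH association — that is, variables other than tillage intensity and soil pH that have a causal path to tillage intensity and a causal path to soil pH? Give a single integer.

The common causes are: drainage quality (to tillage intensity via drainage quality → crop yield → tillage intensity; to soil pH via drainage quality → soil compaction → harvest timing → soil pH); pest pressure (to tillage intensity via pest pressure → crop yield → tillage intensity; to soil pH via pest pressure → harvest timing → soil pH); soil nitrogen (to tillage intensity via soil nitrogen → crop yield → tillage intensity; to soil pH via soil nitrogen → harvest timing → soil pH); weed cover (to tillage intensity via weed cover → field slope → crop yield → tillage intensity; to soil pH via weed cover → harvest timing → soil pH).
Every other variable lacks a causal path to at least one of tillage intensity and soil pH.

4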